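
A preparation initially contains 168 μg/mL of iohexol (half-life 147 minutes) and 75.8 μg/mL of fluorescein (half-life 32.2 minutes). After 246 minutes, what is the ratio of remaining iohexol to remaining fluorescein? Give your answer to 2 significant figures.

140

iohexol: 168 × (1/2)^(246/147) = 168 × (1/2)^1.6735 ≈ 52.668 μg/mL.
fluorescein: 75.8 × (1/2)^(246/32.2) = 75.8 × (1/2)^7.6398 ≈ 0.38008 μg/mL.
Ratio ≈ 52.668 / 0.38008 ≈ 138.57.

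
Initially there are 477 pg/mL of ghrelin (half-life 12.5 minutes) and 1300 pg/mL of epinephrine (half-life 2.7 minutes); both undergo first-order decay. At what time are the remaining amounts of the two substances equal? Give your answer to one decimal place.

5.0 minutes

Set 477·(1/2)^(t/12.5) = 1300·(1/2)^(t/2.7).
Taking log₂: log₂(477/1300) = t·(1/12.5 − 1/2.7).
log₂(0.36692) = -1.4465; 1/12.5 − 1/2.7 = -0.29037.
t = -1.4465 / -0.29037 ≈ 4.9814 minutes.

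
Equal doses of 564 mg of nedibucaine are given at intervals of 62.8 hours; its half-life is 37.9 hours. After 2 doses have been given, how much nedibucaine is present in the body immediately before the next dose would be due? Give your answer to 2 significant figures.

240 mg

The 2 doses were given 125.6, 62.8 hours ago.
Total = 564·(1/2)^(125.6/37.9) + 564·(1/2)^(62.8/37.9)
      = 56.711 + 178.84 ≈ 235.56 mg.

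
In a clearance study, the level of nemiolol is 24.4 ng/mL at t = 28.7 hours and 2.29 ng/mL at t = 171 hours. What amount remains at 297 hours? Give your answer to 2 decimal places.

0.28 ng/mL

Over Δt = 171 − 28.7 = 142.3 hours, the level fell by a factor of 24.4/2.29 ≈ 10.655.
n = log₂(10.655) ≈ 3.4135 half-lives, so t½ = 142.3/3.4135 ≈ 41.688 hours.
From t = 171 to t = 297: 2.29 × (1/2)^((297−171)/41.688) ≈ 0.28183 ng/mL.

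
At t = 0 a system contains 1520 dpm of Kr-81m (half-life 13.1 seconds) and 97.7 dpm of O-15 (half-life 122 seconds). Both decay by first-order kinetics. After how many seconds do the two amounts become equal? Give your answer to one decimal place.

58.1 seconds

Set 1520·(1/2)^(t/13.1) = 97.7·(1/2)^(t/122).
Taking log₂: log₂(1520/97.7) = t·(1/13.1 − 1/122).
log₂(15.558) = 3.9596; 1/13.1 − 1/122 = 0.068139.
t = 3.9596 / 0.068139 ≈ 58.11 seconds.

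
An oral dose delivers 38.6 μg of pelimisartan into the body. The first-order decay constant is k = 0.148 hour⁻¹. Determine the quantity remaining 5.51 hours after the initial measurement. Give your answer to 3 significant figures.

t½ = ln 2 / k = 0.69315 / 0.148 ≈ 4.6834 hours.
Number of half-lives: n = 5.51/4.6834 ≈ 1.1765.
Remaining = 38.6 × (1/2)^1.1765 = 38.6 × 0.44243 ≈ 17.078 μg.

17.1 μg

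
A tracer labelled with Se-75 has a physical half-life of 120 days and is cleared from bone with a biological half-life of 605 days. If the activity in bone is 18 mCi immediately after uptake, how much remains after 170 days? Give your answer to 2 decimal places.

1/t_eff = 1/t_phys + 1/t_biol = 1/120 + 1/605 = 0.0099862 per day.
t_eff = 120 × 605 / (120 + 605) ≈ 100.14 days.
Remaining = 18 × (1/2)^(170/100.14) = 18 × (1/2)^1.6977 ≈ 5.5491 mCi.

5.55 mCi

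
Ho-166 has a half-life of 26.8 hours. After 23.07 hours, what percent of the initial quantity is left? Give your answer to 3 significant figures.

n = 23.07/26.8 ≈ 0.86082 half-lives.
Fraction remaining = (1/2)^0.86082 ≈ 0.55064, i.e. 55.064%.

55.1%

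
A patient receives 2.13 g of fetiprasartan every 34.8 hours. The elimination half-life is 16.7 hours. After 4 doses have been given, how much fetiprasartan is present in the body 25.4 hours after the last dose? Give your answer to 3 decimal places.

0.968 g

The 4 doses were given 129.8, 95, 60.2, 25.4 hours ago.
Total = 2.13·(1/2)^(129.8/16.7) + 2.13·(1/2)^(95/16.7) + 2.13·(1/2)^(60.2/16.7) + 2.13·(1/2)^(25.4/16.7)
      = 0.0097418 + 0.041298 + 0.17508 + 0.74221 ≈ 0.96833 g.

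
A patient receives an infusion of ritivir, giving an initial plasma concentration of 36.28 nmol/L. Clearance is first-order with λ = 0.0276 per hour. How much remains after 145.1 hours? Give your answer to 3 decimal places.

t½ = ln 2 / λ = 0.69315 / 0.0276 ≈ 25.114 hours.
Number of half-lives: n = 145.1/25.114 ≈ 5.7776.
Remaining = 36.28 × (1/2)^5.7776 = 36.28 × 0.018229 ≈ 0.66134 nmol/L.

0.661 nmol/L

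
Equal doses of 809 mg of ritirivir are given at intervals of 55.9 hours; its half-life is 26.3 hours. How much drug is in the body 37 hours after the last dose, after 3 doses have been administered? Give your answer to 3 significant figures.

391 mg

The 3 doses were given 148.8, 92.9, 37 hours ago.
Total = 809·(1/2)^(148.8/26.3) + 809·(1/2)^(92.9/26.3) + 809·(1/2)^(37/26.3)
      = 16.024 + 69.922 + 305.1 ≈ 391.05 mg.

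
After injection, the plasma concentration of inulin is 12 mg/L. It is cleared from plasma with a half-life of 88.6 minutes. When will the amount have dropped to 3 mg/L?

177.2 minutes

3/12 = 1/4, so 2 half-lives have elapsed.
t = 2 × 88.6 = 177.2 minutes.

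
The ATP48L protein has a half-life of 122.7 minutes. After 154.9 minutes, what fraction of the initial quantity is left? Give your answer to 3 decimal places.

n = 154.9/122.7 ≈ 1.2624 half-lives.
Fraction remaining = (1/2)^1.2624 ≈ 0.41684.

0.417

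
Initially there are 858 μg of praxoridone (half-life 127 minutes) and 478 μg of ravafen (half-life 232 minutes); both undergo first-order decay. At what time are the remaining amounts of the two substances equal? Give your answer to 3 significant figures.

237 minutes

Set 858·(1/2)^(t/127) = 478·(1/2)^(t/232).
Taking log₂: log₂(858/478) = t·(1/127 − 1/232).
log₂(1.795) = 0.84397; 1/127 − 1/232 = 0.0035637.
t = 0.84397 / 0.0035637 ≈ 236.83 minutes.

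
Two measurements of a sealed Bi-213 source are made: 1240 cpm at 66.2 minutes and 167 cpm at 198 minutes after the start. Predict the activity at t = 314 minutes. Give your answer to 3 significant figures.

28.6 cpm

Over Δt = 198 − 66.2 = 131.8 minutes, the level fell by a factor of 1240/167 ≈ 7.4251.
n = log₂(7.4251) ≈ 2.8924 half-lives, so t½ = 131.8/2.8924 ≈ 45.567 minutes.
From t = 198 to t = 314: 167 × (1/2)^((314−198)/45.567) ≈ 28.602 cpm.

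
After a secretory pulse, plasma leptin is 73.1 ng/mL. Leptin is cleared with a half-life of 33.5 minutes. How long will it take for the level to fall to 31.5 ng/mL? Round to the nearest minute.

Fraction remaining = 31.5/73.1 ≈ 0.43092.
n = log₂(73.1/31.5) = ln(2.3206)/ln 2 ≈ 1.2145 half-lives.
t = n × t½ = 1.2145 × 33.5 ≈ 40.686 minutes.

41 minutes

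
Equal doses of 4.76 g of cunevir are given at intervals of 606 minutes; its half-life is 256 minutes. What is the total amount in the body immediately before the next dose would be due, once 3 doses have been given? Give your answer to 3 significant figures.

The 3 doses were given 1818, 1212, 606 minutes ago.
Total = 4.76·(1/2)^(1818/256) + 4.76·(1/2)^(1212/256) + 4.76·(1/2)^(606/256)
      = 0.03466 + 0.17882 + 0.9226 ≈ 1.1361 g.

1.14 g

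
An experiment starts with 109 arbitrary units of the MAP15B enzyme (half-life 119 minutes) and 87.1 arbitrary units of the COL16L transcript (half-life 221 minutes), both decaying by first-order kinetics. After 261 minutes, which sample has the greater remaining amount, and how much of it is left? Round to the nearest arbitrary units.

MAP15B enzyme: 109 × (1/2)^2.1933 ≈ 23.833 arbitrary units.
COL16L transcript: 87.1 × (1/2)^1.181 ≈ 38.415 arbitrary units.
COL16L transcript has more remaining, at ≈ 38.415 arbitrary units.

COL16L transcript, 38 arbitrary units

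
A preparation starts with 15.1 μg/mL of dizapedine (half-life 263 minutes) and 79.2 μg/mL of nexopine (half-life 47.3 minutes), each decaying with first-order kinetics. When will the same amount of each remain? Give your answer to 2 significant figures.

140 minutes

Set 15.1·(1/2)^(t/263) = 79.2·(1/2)^(t/47.3).
Taking log₂: log₂(15.1/79.2) = t·(1/263 − 1/47.3).
log₂(0.19066) = -2.391; 1/263 − 1/47.3 = -0.017339.
t = -2.391 / -0.017339 ≈ 137.89 minutes.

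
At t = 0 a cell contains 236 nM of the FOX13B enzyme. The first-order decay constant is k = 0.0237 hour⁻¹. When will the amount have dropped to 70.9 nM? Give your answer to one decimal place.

t½ = ln 2 / k = 0.69315 / 0.0237 ≈ 29.247 hours.
Fraction remaining = 70.9/236 ≈ 0.30042.
n = log₂(236/70.9) = ln(3.3286)/ln 2 ≈ 1.7349 half-lives.
t = n × t½ = 1.7349 × 29.247 ≈ 50.741 hours.

50.7 hours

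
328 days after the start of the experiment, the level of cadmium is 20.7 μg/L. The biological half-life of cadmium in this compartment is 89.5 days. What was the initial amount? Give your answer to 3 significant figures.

Number of half-lives elapsed: n = 328/89.5 ≈ 3.6648.
A₀ = A × 2^n = 20.7 × 2^3.6648 = 20.7 × 12.683 ≈ 262.53 μg/L.

263 μg/L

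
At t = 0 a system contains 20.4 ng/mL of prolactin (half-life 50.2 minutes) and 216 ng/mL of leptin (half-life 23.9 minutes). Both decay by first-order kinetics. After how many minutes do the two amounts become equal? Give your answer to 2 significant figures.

160 minutes

Set 20.4·(1/2)^(t/50.2) = 216·(1/2)^(t/23.9).
Taking log₂: log₂(20.4/216) = t·(1/50.2 − 1/23.9).
log₂(0.094444) = -3.4044; 1/50.2 − 1/23.9 = -0.021921.
t = -3.4044 / -0.021921 ≈ 155.3 minutes.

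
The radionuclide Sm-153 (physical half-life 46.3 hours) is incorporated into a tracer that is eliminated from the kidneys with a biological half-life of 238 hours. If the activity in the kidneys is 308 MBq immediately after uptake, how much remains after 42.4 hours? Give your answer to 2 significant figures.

1/t_eff = 1/t_phys + 1/t_biol = 1/46.3 + 1/238 = 0.0258 per hour.
t_eff = 46.3 × 238 / (46.3 + 238) ≈ 38.76 hours.
Remaining = 308 × (1/2)^(42.4/38.76) = 308 × (1/2)^1.0939 ≈ 144.29 MBq.

140 MBq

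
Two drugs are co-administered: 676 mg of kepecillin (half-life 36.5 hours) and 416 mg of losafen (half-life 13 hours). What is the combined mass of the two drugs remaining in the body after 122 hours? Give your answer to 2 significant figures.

67 mg

kepecillin: 676 × (1/2)^(122/36.5) = 676 × (1/2)^3.3425 ≈ 66.644 mg.
losafen: 416 × (1/2)^(122/13) = 416 × (1/2)^9.3846 ≈ 0.62236 mg.
Total = 66.644 + 0.62236 ≈ 67.267 mg.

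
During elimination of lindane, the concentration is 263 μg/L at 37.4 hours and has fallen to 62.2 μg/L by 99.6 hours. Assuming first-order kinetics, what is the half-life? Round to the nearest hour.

30 hours

Over Δt = 99.6 − 37.4 = 62.2 hours, the level fell by a factor of 263/62.2 ≈ 4.2283.
n = log₂(4.2283) ≈ 2.0801 half-lives, so t½ = 62.2/2.0801 ≈ 29.903 hours.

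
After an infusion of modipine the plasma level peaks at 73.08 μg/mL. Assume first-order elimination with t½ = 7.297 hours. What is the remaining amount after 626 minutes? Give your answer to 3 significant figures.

Convert the elapsed time: 626 minutes = 10.4333 hours.
Number of half-lives: n = 10.4333/7.297 ≈ 1.4298.
Remaining = 73.08 × (1/2)^1.4298 = 73.08 × 0.37118 ≈ 27.126 μg/mL.

27.1 μg/mL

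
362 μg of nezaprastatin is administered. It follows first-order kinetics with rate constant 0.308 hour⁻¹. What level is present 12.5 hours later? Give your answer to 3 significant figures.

t½ = ln 2 / k = 0.69315 / 0.308 ≈ 2.2505 hours.
Number of half-lives: n = 12.5/2.2505 ≈ 5.5544.
Remaining = 362 × (1/2)^5.5544 = 362 × 0.02128 ≈ 7.7033 μg.

7.70 μg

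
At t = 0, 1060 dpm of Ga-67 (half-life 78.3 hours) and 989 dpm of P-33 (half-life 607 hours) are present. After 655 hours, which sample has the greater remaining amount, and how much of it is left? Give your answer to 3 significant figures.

Ga-67: 1060 × (1/2)^8.3653 ≈ 3.2145 dpm.
P-33: 989 × (1/2)^1.0791 ≈ 468.12 dpm.
P-33 has more remaining, at ≈ 468.12 dpm.

P-33, 468 dpm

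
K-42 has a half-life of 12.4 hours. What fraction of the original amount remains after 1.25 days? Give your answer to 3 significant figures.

0.187

1.25 days = 30 hours.
n = 30/12.4 ≈ 2.4194 half-lives.
Fraction remaining = (1/2)^2.4194 ≈ 0.18694.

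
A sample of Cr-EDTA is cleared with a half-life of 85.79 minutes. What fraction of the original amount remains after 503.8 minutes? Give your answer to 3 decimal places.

n = 503.8/85.79 ≈ 5.8725 half-lives.
Fraction remaining = (1/2)^5.8725 ≈ 0.017069.

0.017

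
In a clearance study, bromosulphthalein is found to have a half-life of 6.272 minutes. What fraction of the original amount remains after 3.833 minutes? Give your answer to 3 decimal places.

n = 3.833/6.272 ≈ 0.61113 half-lives.
Fraction remaining = (1/2)^0.61113 ≈ 0.65468.

0.655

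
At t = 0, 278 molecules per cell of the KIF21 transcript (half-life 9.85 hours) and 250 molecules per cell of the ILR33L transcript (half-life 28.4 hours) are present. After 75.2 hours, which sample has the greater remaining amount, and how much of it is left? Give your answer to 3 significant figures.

ILR33L transcript, 39.9 molecules per cell

KIF21 transcript: 278 × (1/2)^7.6345 ≈ 1.399 molecules per cell.
ILR33L transcript: 250 × (1/2)^2.6479 ≈ 39.888 molecules per cell.
ILR33L transcript has more remaining, at ≈ 39.888 molecules per cell.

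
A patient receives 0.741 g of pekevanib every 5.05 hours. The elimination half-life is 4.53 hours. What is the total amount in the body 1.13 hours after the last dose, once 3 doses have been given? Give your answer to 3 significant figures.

1.04 g

The 3 doses were given 11.23, 6.18, 1.13 hours ago.
Total = 0.741·(1/2)^(11.23/4.53) + 0.741·(1/2)^(6.18/4.53) + 0.741·(1/2)^(1.13/4.53)
      = 0.13291 + 0.28783 + 0.62334 ≈ 1.0441 g.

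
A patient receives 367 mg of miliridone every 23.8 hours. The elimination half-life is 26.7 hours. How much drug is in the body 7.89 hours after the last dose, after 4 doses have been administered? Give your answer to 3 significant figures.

594 mg

The 4 doses were given 79.29, 55.49, 31.69, 7.89 hours ago.
Total = 367·(1/2)^(79.29/26.7) + 367·(1/2)^(55.49/26.7) + 367·(1/2)^(31.69/26.7) + 367·(1/2)^(7.89/26.7)
      = 46.85 + 86.905 + 161.2 + 299.03 ≈ 593.99 mg.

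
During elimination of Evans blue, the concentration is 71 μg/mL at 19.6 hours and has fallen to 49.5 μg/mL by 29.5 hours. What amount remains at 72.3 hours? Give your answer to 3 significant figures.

10.4 μg/mL

Over Δt = 29.5 − 19.6 = 9.9 hours, the level fell by a factor of 71/49.5 ≈ 1.4343.
n = log₂(1.4343) ≈ 0.52039 half-lives, so t½ = 9.9/0.52039 ≈ 19.024 hours.
From t = 29.5 to t = 72.3: 49.5 × (1/2)^((72.3−29.5)/19.024) ≈ 10.408 μg/mL.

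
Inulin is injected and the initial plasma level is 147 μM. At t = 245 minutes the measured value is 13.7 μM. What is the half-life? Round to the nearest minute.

A/A₀ = 13.7/147 ≈ 0.093197.
n = log₂(10.73) ≈ 3.4236 half-lives elapsed in 245 minutes.
t½ = 245/3.4236 ≈ 71.563 minutes.

72 minutes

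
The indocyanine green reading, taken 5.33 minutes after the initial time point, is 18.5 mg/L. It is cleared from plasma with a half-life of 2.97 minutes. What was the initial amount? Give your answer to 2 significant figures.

Number of half-lives elapsed: n = 5.33/2.97 ≈ 1.7946.
A₀ = A × 2^n = 18.5 × 2^1.7946 = 18.5 × 3.4692 ≈ 64.181 mg/L.

64 mg/L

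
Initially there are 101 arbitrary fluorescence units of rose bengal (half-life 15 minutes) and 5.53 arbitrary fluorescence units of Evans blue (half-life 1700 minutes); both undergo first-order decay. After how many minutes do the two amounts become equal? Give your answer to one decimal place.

63.4 minutes

Set 101·(1/2)^(t/15) = 5.53·(1/2)^(t/1700).
Taking log₂: log₂(101/5.53) = t·(1/15 − 1/1700).
log₂(18.264) = 4.1909; 1/15 − 1/1700 = 0.066078.
t = 4.1909 / 0.066078 ≈ 63.424 minutes.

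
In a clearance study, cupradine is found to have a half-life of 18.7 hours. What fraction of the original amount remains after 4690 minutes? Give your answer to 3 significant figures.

4690 minutes = 78.1667 hours.
n = 78.1667/18.7 ≈ 4.18 half-lives.
Fraction remaining = (1/2)^4.18 ≈ 0.055168.

0.0552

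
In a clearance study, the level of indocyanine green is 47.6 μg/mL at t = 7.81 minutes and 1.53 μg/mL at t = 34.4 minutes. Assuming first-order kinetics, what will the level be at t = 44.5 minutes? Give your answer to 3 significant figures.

0.415 μg/mL

Over Δt = 34.4 − 7.81 = 26.59 minutes, the level fell by a factor of 47.6/1.53 ≈ 31.111.
n = log₂(31.111) ≈ 4.9594 half-lives, so t½ = 26.59/4.9594 ≈ 5.3616 minutes.
From t = 34.4 to t = 44.5: 1.53 × (1/2)^((44.5−34.4)/5.3616) ≈ 0.41459 μg/mL.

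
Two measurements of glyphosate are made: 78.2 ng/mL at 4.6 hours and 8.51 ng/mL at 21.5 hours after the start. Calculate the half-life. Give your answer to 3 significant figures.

5.28 hours

Over Δt = 21.5 − 4.6 = 16.9 hours, the level fell by a factor of 78.2/8.51 ≈ 9.1892.
n = log₂(9.1892) ≈ 3.1999 half-lives, so t½ = 16.9/3.1999 ≈ 5.2814 hours.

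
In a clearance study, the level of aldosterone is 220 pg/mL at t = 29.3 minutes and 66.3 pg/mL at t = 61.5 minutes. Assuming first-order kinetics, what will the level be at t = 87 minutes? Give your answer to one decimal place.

Over Δt = 61.5 − 29.3 = 32.2 minutes, the level fell by a factor of 220/66.3 ≈ 3.3183.
n = log₂(3.3183) ≈ 1.7304 half-lives, so t½ = 32.2/1.7304 ≈ 18.608 minutes.
From t = 61.5 to t = 87: 66.3 × (1/2)^((87−61.5)/18.608) ≈ 25.644 pg/mL.

25.6 pg/mL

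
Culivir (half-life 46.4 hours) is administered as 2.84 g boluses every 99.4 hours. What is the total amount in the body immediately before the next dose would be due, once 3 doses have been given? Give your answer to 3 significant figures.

The 3 doses were given 298.2, 198.8, 99.4 hours ago.
Total = 2.84·(1/2)^(298.2/46.4) + 2.84·(1/2)^(198.8/46.4) + 2.84·(1/2)^(99.4/46.4)
      = 0.033013 + 0.14573 + 0.64334 ≈ 0.82208 g.

0.822 g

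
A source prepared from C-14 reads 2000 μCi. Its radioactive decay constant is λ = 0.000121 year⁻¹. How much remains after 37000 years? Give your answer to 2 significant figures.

t½ = ln 2 / λ = 0.69315 / 0.000121 ≈ 5728.5 years.
Number of half-lives: n = 37000/5728.5 ≈ 6.4589.
Remaining = 2000 × (1/2)^6.4589 = 2000 × 0.011367 ≈ 22.735 μCi.

23 μCi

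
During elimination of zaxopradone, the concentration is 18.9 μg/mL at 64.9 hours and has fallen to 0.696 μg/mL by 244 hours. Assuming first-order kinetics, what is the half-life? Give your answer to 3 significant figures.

37.6 hours

Over Δt = 244 − 64.9 = 179.1 hours, the level fell by a factor of 18.9/0.696 ≈ 27.155.
n = log₂(27.155) ≈ 4.7632 half-lives, so t½ = 179.1/4.7632 ≈ 37.601 hours.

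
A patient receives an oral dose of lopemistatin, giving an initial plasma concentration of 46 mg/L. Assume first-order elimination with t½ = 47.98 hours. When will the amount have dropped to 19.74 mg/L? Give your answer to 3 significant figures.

58.6 hours

Fraction remaining = 19.74/46 ≈ 0.42913.
n = log₂(46/19.74) = ln(2.3303)/ln 2 ≈ 1.2205 half-lives.
t = n × t½ = 1.2205 × 47.98 ≈ 58.56 hours.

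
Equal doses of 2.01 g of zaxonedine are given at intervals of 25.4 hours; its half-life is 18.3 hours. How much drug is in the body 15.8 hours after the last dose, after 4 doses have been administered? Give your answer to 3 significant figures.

1.75 g

The 4 doses were given 92, 66.6, 41.2, 15.8 hours ago.
Total = 2.01·(1/2)^(92/18.3) + 2.01·(1/2)^(66.6/18.3) + 2.01·(1/2)^(41.2/18.3) + 2.01·(1/2)^(15.8/18.3)
      = 0.061634 + 0.1613 + 0.42215 + 1.1048 ≈ 1.7499 g.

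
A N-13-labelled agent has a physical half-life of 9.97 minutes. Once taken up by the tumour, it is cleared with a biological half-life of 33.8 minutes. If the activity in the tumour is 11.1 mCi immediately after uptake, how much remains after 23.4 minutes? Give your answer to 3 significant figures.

1/t_eff = 1/t_phys + 1/t_biol = 1/9.97 + 1/33.8 = 0.12989 per minute.
t_eff = 9.97 × 33.8 / (9.97 + 33.8) ≈ 7.699 minutes.
Remaining = 11.1 × (1/2)^(23.4/7.699) = 11.1 × (1/2)^3.0393 ≈ 1.3502 mCi.

1.35 mCi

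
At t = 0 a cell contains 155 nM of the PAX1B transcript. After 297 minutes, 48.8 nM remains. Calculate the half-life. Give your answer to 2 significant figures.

180 minutes

A/A₀ = 48.8/155 ≈ 0.31484.
n = log₂(3.1762) ≈ 1.6673 half-lives elapsed in 297 minutes.
t½ = 297/1.6673 ≈ 178.13 minutes.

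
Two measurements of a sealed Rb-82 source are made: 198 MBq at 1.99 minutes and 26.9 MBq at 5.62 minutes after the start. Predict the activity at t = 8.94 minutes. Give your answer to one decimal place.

Over Δt = 5.62 − 1.99 = 3.63 minutes, the level fell by a factor of 198/26.9 ≈ 7.3606.
n = log₂(7.3606) ≈ 2.8798 half-lives, so t½ = 3.63/2.8798 ≈ 1.2605 minutes.
From t = 5.62 to t = 8.94: 26.9 × (1/2)^((8.94−5.62)/1.2605) ≈ 4.3338 MBq.

4.3 MBq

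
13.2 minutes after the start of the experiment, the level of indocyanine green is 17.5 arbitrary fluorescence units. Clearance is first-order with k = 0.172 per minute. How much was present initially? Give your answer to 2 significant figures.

t½ = ln 2 / k = 0.69315 / 0.172 ≈ 4.0299 minutes.
Number of half-lives elapsed: n = 13.2/4.0299 ≈ 3.2755.
A₀ = A × 2^n = 17.5 × 2^3.2755 = 17.5 × 9.6833 ≈ 169.46 arbitrary fluorescence units.

170 arbitrary fluorescence units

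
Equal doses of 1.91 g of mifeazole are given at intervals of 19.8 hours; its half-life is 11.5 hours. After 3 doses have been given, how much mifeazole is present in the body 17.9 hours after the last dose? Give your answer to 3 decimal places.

0.906 g

The 3 doses were given 57.5, 37.7, 17.9 hours ago.
Total = 1.91·(1/2)^(57.5/11.5) + 1.91·(1/2)^(37.7/11.5) + 1.91·(1/2)^(17.9/11.5)
      = 0.059687 + 0.19687 + 0.64934 ≈ 0.9059 g.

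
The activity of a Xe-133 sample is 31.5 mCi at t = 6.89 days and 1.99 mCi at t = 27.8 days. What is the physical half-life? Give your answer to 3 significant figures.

5.25 days

Over Δt = 27.8 − 6.89 = 20.91 days, the level fell by a factor of 31.5/1.99 ≈ 15.829.
n = log₂(15.829) ≈ 3.9845 half-lives, so t½ = 20.91/3.9845 ≈ 5.2478 days.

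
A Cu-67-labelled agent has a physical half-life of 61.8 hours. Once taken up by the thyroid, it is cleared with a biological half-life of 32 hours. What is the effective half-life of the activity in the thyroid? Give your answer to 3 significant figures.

1/t_eff = 1/t_phys + 1/t_biol = 1/61.8 + 1/32 = 0.047431 per hour.
t_eff = 61.8 × 32 / (61.8 + 32) ≈ 21.083 hours.

21.1 hours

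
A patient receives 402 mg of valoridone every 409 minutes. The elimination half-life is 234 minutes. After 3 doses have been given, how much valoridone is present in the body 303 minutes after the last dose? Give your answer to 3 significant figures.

The 3 doses were given 1121, 712, 303 minutes ago.
Total = 402·(1/2)^(1121/234) + 402·(1/2)^(712/234) + 402·(1/2)^(303/234)
      = 14.525 + 48.783 + 163.84 ≈ 227.15 mg.

227 mg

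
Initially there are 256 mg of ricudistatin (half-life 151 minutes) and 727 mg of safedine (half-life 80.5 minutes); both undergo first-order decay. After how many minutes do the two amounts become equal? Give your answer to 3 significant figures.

Set 256·(1/2)^(t/151) = 727·(1/2)^(t/80.5).
Taking log₂: log₂(256/727) = t·(1/151 − 1/80.5).
log₂(0.35213) = -1.5058; 1/151 − 1/80.5 = -0.0057998.
t = -1.5058 / -0.0057998 ≈ 259.63 minutes.

260 minutes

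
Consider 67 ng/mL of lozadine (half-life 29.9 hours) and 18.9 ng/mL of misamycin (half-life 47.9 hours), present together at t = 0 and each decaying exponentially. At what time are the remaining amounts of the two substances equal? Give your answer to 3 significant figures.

145 hours

Set 67·(1/2)^(t/29.9) = 18.9·(1/2)^(t/47.9).
Taking log₂: log₂(67/18.9) = t·(1/29.9 − 1/47.9).
log₂(3.545) = 1.8258; 1/29.9 − 1/47.9 = 0.012568.
t = 1.8258 / 0.012568 ≈ 145.27 hours.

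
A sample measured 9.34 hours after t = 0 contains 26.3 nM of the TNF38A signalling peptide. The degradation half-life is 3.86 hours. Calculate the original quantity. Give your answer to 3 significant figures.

Number of half-lives elapsed: n = 9.34/3.86 ≈ 2.4197.
A₀ = A × 2^n = 26.3 × 2^2.4197 = 26.3 × 5.3506 ≈ 140.72 nM.

141 nM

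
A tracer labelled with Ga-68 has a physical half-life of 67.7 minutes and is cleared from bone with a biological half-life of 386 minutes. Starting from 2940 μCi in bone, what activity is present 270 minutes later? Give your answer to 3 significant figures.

114 μCi

1/t_eff = 1/t_phys + 1/t_biol = 1/67.7 + 1/386 = 0.017362 per minute.
t_eff = 67.7 × 386 / (67.7 + 386) ≈ 57.598 minutes.
Remaining = 2940 × (1/2)^(270/57.598) = 2940 × (1/2)^4.6877 ≈ 114.08 μCi.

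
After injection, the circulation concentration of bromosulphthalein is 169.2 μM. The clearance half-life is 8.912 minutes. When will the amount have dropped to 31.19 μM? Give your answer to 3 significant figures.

21.7 minutes

Fraction remaining = 31.19/169.2 ≈ 0.18434.
n = log₂(169.2/31.19) = ln(5.4248)/ln 2 ≈ 2.4396 half-lives.
t = n × t½ = 2.4396 × 8.912 ≈ 21.741 minutes.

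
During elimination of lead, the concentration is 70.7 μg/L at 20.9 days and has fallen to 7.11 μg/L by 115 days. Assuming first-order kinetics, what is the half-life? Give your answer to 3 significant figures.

28.4 days

Over Δt = 115 − 20.9 = 94.1 days, the level fell by a factor of 70.7/7.11 ≈ 9.9437.
n = log₂(9.9437) ≈ 3.3138 half-lives, so t½ = 94.1/3.3138 ≈ 28.396 days.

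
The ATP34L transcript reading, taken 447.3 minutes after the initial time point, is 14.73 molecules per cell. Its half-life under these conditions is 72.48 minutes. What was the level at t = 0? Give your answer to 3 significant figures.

Number of half-lives elapsed: n = 447.3/72.48 ≈ 6.1714.
A₀ = A × 2^n = 14.73 × 2^6.1714 = 14.73 × 72.072 ≈ 1061.6 molecules per cell.

1060 molecules per cell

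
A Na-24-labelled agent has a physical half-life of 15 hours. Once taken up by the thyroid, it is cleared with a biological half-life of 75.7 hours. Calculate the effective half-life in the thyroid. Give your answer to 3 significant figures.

12.5 hours

1/t_eff = 1/t_phys + 1/t_biol = 1/15 + 1/75.7 = 0.079877 per hour.
t_eff = 15 × 75.7 / (15 + 75.7) ≈ 12.519 hours.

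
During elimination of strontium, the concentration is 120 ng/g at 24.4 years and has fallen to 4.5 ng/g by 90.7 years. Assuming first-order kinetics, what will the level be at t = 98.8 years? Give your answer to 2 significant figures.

3.0 ng/g

Over Δt = 90.7 − 24.4 = 66.3 years, the level fell by a factor of 120/4.5 ≈ 26.667.
n = log₂(26.667) ≈ 4.737 half-lives, so t½ = 66.3/4.737 ≈ 13.996 years.
From t = 90.7 to t = 98.8: 4.5 × (1/2)^((98.8−90.7)/13.996) ≈ 3.013 ng/g.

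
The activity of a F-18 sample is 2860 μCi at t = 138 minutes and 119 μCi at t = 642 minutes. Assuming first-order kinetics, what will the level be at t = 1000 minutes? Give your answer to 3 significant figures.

Over Δt = 642 − 138 = 504 minutes, the level fell by a factor of 2860/119 ≈ 24.034.
n = log₂(24.034) ≈ 4.587 half-lives, so t½ = 504/4.587 ≈ 109.88 minutes.
From t = 642 to t = 1000: 119 × (1/2)^((1000−642)/109.88) ≈ 12.437 μCi.

12.4 μCi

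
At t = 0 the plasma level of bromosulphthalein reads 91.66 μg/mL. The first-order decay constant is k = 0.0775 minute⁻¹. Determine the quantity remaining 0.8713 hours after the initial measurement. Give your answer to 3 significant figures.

1.59 μg/mL

t½ = ln 2 / k = 0.69315 / 0.0775 ≈ 8.9438 minutes.
Convert the elapsed time: 0.8713 hours = 52.278 minutes.
Number of half-lives: n = 52.278/8.9438 ≈ 5.8451.
Remaining = 91.66 × (1/2)^5.8451 = 91.66 × 0.017395 ≈ 1.5945 μg/mL.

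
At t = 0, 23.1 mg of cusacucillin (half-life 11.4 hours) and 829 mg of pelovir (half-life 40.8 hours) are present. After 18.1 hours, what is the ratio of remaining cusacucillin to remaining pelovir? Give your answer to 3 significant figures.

0.0126

cusacucillin: 23.1 × (1/2)^(18.1/11.4) = 23.1 × (1/2)^1.5877 ≈ 7.6853 mg.
pelovir: 829 × (1/2)^(18.1/40.8) = 829 × (1/2)^0.44363 ≈ 609.55 mg.
Ratio ≈ 7.6853 / 609.55 ≈ 0.012608.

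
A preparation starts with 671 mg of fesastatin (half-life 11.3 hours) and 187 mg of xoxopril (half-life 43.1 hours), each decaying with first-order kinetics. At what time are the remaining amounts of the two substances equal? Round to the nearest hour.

Set 671·(1/2)^(t/11.3) = 187·(1/2)^(t/43.1).
Taking log₂: log₂(671/187) = t·(1/11.3 − 1/43.1).
log₂(3.5882) = 1.8433; 1/11.3 − 1/43.1 = 0.065294.
t = 1.8433 / 0.065294 ≈ 28.231 hours.

28 hours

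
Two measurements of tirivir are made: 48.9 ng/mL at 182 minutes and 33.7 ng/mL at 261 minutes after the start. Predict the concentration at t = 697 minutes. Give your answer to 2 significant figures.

Over Δt = 261 − 182 = 79 minutes, the level fell by a factor of 48.9/33.7 ≈ 1.451.
n = log₂(1.451) ≈ 0.53709 half-lives, so t½ = 79/0.53709 ≈ 147.09 minutes.
From t = 261 to t = 697: 33.7 × (1/2)^((697−261)/147.09) ≈ 4.3184 ng/mL.

4.3 ng/mL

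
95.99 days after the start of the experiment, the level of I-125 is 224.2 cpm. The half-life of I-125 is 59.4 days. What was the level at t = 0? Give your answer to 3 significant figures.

Number of half-lives elapsed: n = 95.99/59.4 ≈ 1.616.
A₀ = A × 2^n = 224.2 × 2^1.616 = 224.2 × 3.0652 ≈ 687.22 cpm.

687 cpm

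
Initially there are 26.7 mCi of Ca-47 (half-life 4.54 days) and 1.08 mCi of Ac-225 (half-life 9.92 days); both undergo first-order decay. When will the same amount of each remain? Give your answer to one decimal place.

Set 26.7·(1/2)^(t/4.54) = 1.08·(1/2)^(t/9.92).
Taking log₂: log₂(26.7/1.08) = t·(1/4.54 − 1/9.92).
log₂(24.722) = 4.6277; 1/4.54 − 1/9.92 = 0.11946.
t = 4.6277 / 0.11946 ≈ 38.739 days.

38.7 days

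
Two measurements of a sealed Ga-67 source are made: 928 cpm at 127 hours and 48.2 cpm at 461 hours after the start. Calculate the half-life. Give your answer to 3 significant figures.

Over Δt = 461 − 127 = 334 hours, the level fell by a factor of 928/48.2 ≈ 19.253.
n = log₂(19.253) ≈ 4.267 half-lives, so t½ = 334/4.267 ≈ 78.275 hours.

78.3 hours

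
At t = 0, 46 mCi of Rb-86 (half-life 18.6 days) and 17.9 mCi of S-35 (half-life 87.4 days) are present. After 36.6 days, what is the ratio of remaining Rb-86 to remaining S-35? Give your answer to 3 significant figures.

Rb-86: 46 × (1/2)^(36.6/18.6) = 46 × (1/2)^1.9677 ≈ 11.76 mCi.
S-35: 17.9 × (1/2)^(36.6/87.4) = 17.9 × (1/2)^0.41876 ≈ 13.39 mCi.
Ratio ≈ 11.76 / 13.39 ≈ 0.87825.

0.878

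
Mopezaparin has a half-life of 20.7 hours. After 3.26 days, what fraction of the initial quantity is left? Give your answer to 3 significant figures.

0.0728

3.26 days = 78.24 hours.
n = 78.24/20.7 ≈ 3.7797 half-lives.
Fraction remaining = (1/2)^3.7797 ≈ 0.07281.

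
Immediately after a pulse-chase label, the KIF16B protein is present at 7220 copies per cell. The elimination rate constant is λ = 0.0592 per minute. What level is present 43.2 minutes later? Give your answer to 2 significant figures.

t½ = ln 2 / λ = 0.69315 / 0.0592 ≈ 11.709 minutes.
Number of half-lives: n = 43.2/11.709 ≈ 3.6896.
Remaining = 7220 × (1/2)^3.6896 = 7220 × 0.077503 ≈ 559.57 copies per cell.

560 copies per cell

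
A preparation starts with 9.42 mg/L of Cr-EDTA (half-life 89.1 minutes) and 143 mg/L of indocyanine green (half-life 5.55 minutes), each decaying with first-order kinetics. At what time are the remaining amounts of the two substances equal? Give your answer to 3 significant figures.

23.2 minutes

Set 9.42·(1/2)^(t/89.1) = 143·(1/2)^(t/5.55).
Taking log₂: log₂(9.42/143) = t·(1/89.1 − 1/5.55).
log₂(0.065874) = -3.9241; 1/89.1 − 1/5.55 = -0.16896.
t = -3.9241 / -0.16896 ≈ 23.226 minutes.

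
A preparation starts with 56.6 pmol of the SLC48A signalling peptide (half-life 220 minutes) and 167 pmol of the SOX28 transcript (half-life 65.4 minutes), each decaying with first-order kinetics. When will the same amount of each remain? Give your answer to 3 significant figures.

Set 56.6·(1/2)^(t/220) = 167·(1/2)^(t/65.4).
Taking log₂: log₂(56.6/167) = t·(1/220 − 1/65.4).
log₂(0.33892) = -1.561; 1/220 − 1/65.4 = -0.010745.
t = -1.561 / -0.010745 ≈ 145.27 minutes.

145 minutes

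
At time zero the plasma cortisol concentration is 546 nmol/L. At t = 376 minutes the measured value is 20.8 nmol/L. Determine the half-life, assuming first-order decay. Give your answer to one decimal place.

79.8 minutes

A/A₀ = 20.8/546 ≈ 0.038095.
n = log₂(26.25) ≈ 4.7142 half-lives elapsed in 376 minutes.
t½ = 376/4.7142 ≈ 79.758 minutes.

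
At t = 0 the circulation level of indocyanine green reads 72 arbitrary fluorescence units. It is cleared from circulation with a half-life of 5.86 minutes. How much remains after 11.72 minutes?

18 arbitrary fluorescence units

Elapsed time is 2 half-lives (11.72/5.86).
Each half-life halves the amount: 72 × (1/2)^2 = 72/4 = 18 arbitrary fluorescence units.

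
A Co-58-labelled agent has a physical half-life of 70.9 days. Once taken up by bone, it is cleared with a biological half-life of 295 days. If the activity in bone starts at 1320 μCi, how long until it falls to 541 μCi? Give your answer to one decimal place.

1/t_eff = 1/t_phys + 1/t_biol = 1/70.9 + 1/295 = 0.017494 per day.
t_eff = 70.9 × 295 / (70.9 + 295) ≈ 57.162 days.
n = log₂(1320/541) ≈ 1.2868; t = 1.2868 × 57.162 ≈ 73.558 days.

73.6 days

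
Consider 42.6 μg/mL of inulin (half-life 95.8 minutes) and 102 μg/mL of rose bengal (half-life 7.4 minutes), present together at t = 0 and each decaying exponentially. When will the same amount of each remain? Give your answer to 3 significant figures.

10.1 minutes

Set 42.6·(1/2)^(t/95.8) = 102·(1/2)^(t/7.4).
Taking log₂: log₂(42.6/102) = t·(1/95.8 − 1/7.4).
log₂(0.41765) = -1.2596; 1/95.8 − 1/7.4 = -0.1247.
t = -1.2596 / -0.1247 ≈ 10.102 minutes.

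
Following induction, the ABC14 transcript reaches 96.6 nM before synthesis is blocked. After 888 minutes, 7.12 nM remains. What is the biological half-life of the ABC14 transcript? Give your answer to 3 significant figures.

236 minutes

A/A₀ = 7.12/96.6 ≈ 0.073706.
n = log₂(13.567) ≈ 3.7621 half-lives elapsed in 888 minutes.
t½ = 888/3.7621 ≈ 236.04 minutes.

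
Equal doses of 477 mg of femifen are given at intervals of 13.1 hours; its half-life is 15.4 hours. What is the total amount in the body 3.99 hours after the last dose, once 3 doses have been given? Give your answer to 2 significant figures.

The 3 doses were given 30.19, 17.09, 3.99 hours ago.
Total = 477·(1/2)^(30.19/15.4) + 477·(1/2)^(17.09/15.4) + 477·(1/2)^(3.99/15.4)
      = 122.57 + 221.03 + 398.59 ≈ 742.19 mg.

740 mg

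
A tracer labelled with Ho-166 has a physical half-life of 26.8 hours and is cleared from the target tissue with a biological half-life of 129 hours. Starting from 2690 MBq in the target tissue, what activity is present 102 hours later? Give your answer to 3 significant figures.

1/t_eff = 1/t_phys + 1/t_biol = 1/26.8 + 1/129 = 0.045065 per hour.
t_eff = 26.8 × 129 / (26.8 + 129) ≈ 22.19 hours.
Remaining = 2690 × (1/2)^(102/22.19) = 2690 × (1/2)^4.5967 ≈ 111.18 MBq.

111 MBq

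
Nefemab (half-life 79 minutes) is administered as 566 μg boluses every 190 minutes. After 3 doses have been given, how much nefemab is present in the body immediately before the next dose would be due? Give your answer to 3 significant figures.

The 3 doses were given 570, 380, 190 minutes ago.
Total = 566·(1/2)^(570/79) + 566·(1/2)^(380/79) + 566·(1/2)^(190/79)
      = 3.8091 + 20.175 + 106.86 ≈ 130.85 μg.

131 μg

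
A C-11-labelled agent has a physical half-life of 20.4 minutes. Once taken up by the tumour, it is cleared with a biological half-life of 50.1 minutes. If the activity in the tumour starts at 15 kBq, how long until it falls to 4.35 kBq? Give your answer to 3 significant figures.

1/t_eff = 1/t_phys + 1/t_biol = 1/20.4 + 1/50.1 = 0.06898 per minute.
t_eff = 20.4 × 50.1 / (20.4 + 50.1) ≈ 14.497 minutes.
n = log₂(15/4.35) ≈ 1.7859; t = 1.7859 × 14.497 ≈ 25.89 minutes.

25.9 minutes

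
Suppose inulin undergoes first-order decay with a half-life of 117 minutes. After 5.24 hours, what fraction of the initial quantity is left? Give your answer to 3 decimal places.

5.24 hours = 314.4 minutes.
n = 314.4/117 ≈ 2.6872 half-lives.
Fraction remaining = (1/2)^2.6872 ≈ 0.15527.

0.155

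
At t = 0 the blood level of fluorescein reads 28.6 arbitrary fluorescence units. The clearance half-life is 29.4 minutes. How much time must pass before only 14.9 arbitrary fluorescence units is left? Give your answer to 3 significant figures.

Fraction remaining = 14.9/28.6 ≈ 0.52098.
n = log₂(28.6/14.9) = ln(1.9195)/ln 2 ≈ 0.9407 half-lives.
t = n × t½ = 0.9407 × 29.4 ≈ 27.657 minutes.

27.7 minutes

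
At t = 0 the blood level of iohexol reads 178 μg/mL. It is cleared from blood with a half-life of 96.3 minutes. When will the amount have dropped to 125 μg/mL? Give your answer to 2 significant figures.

49 minutes

Fraction remaining = 125/178 ≈ 0.70225.
n = log₂(178/125) = ln(1.424)/ln 2 ≈ 0.50995 half-lives.
t = n × t½ = 0.50995 × 96.3 ≈ 49.108 minutes.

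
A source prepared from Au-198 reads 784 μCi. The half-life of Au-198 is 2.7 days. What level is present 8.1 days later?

98 μCi

Elapsed time is 3 half-lives (8.1/2.7).
Each half-life halves the amount: 784 × (1/2)^3 = 784/8 = 98 μCi.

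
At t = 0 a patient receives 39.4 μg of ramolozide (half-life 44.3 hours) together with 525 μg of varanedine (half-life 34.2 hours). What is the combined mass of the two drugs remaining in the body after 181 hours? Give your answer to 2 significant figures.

ramolozide: 39.4 × (1/2)^(181/44.3) = 39.4 × (1/2)^4.0858 ≈ 2.3204 μg.
varanedine: 525 × (1/2)^(181/34.2) = 525 × (1/2)^5.2924 ≈ 13.396 μg.
Total = 2.3204 + 13.396 ≈ 15.717 μg.

16 μg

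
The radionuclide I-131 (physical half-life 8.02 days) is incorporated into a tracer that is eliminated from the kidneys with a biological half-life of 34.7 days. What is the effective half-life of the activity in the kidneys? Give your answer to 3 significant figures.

6.51 days

1/t_eff = 1/t_phys + 1/t_biol = 1/8.02 + 1/34.7 = 0.15351 per day.
t_eff = 8.02 × 34.7 / (8.02 + 34.7) ≈ 6.5144 days.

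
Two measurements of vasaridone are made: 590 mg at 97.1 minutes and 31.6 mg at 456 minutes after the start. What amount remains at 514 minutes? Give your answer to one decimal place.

19.7 mg

Over Δt = 456 − 97.1 = 358.9 minutes, the level fell by a factor of 590/31.6 ≈ 18.671.
n = log₂(18.671) ≈ 4.2227 half-lives, so t½ = 358.9/4.2227 ≈ 84.993 minutes.
From t = 456 to t = 514: 31.6 × (1/2)^((514−456)/84.993) ≈ 19.691 mg.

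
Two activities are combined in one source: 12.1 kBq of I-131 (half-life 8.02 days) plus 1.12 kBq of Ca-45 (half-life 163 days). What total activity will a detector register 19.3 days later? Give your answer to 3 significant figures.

I-131: 12.1 × (1/2)^(19.3/8.02) = 12.1 × (1/2)^2.4065 ≈ 2.2822 kBq.
Ca-45: 1.12 × (1/2)^(19.3/163) = 1.12 × (1/2)^0.1184 ≈ 1.0318 kBq.
Total = 2.2822 + 1.0318 ≈ 3.314 kBq.

3.31 kBq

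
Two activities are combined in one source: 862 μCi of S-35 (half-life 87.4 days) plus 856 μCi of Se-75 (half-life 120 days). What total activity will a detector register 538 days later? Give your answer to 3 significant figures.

S-35: 862 × (1/2)^(538/87.4) = 862 × (1/2)^6.1556 ≈ 12.092 μCi.
Se-75: 856 × (1/2)^(538/120) = 856 × (1/2)^4.4833 ≈ 38.27 μCi.
Total = 12.092 + 38.27 ≈ 50.361 μCi.

50.4 μCi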